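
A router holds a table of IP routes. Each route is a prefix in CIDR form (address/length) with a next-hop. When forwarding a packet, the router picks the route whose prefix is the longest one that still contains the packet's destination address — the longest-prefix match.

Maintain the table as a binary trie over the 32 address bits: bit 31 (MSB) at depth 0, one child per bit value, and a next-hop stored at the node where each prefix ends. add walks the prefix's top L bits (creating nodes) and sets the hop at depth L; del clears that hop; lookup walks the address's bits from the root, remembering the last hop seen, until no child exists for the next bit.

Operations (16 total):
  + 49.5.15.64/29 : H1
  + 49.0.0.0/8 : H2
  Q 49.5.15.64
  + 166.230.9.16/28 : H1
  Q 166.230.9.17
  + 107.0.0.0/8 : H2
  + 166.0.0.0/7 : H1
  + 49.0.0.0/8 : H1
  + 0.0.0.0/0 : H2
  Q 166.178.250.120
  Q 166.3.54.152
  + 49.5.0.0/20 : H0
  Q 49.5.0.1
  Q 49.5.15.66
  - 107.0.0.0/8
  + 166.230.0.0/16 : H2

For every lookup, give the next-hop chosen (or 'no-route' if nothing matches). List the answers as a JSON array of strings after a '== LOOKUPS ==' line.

Process each operation:
  + 49.5.15.64/29 (H1) depth=29
  + 49.0.0.0/8 (H2) depth=8
  Q 49.5.15.64: descend 00110001000001010000111101000 ; hops seen [H2,H1] ; pick H1
  + 166.230.9.16/28 (H1) depth=28
  Q 166.230.9.17: descend 1010011011100110000010010001 ; hops seen [H1] ; pick H1
  + 107.0.0.0/8 (H2) depth=8
  + 166.0.0.0/7 (H1) depth=7
  + 49.0.0.0/8 (H1) depth=8
  + 0.0.0.0/0 (H2) depth=0
  Q 166.178.250.120: descend 101001101 ; hops seen [H2,H1] ; pick H1
  Q 166.3.54.152: descend 10100110 ; hops seen [H2,H1] ; pick H1
  + 49.5.0.0/20 (H0) depth=20
  Q 49.5.0.1: descend 00110001000001010000 ; hops seen [H2,H1,H0] ; pick H0
  Q 49.5.15.66: descend 00110001000001010000111101000 ; hops seen [H2,H1,H0,H1] ; pick H1
  del 107.0.0.0/8 (clear depth 8)
  + 166.230.0.0/16 (H2) depth=16

== LOOKUPS ==
["H1","H1","H1","H1","H0","H1"]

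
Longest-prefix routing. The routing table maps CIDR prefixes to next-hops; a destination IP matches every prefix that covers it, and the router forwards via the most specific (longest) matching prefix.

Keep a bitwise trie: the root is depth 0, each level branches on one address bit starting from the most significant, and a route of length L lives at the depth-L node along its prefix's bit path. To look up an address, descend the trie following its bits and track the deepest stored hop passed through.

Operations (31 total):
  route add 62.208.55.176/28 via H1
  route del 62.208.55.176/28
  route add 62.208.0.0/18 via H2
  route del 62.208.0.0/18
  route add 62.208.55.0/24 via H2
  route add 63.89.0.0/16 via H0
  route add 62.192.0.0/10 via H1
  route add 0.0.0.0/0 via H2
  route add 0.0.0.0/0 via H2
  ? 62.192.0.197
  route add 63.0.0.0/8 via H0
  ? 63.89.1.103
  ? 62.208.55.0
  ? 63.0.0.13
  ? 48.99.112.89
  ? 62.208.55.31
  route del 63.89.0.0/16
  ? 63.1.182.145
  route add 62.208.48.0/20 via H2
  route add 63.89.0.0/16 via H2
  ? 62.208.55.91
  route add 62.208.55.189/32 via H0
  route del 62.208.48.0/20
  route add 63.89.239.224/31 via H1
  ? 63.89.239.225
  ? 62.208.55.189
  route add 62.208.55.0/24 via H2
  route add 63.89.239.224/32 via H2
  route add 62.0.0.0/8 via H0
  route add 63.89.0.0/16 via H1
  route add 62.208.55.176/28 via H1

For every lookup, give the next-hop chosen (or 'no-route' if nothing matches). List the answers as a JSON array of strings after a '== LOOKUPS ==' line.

Process each operation:
  add 62.208.55.176/28 -> H1 at depth 28
  del 62.208.55.176/28 (clear depth 28)
  add 62.208.0.0/18 -> H2 at depth 18
  del 62.208.0.0/18 (clear depth 18)
  add 62.208.55.0/24 -> H2 at depth 24
  add 63.89.0.0/16 -> H0 at depth 16
  add 62.192.0.0/10 -> H1 at depth 10
  add 0.0.0.0/0 -> H2 at depth 0
  add 0.0.0.0/0 -> H2 at depth 0
  lookup 62.192.0.197: bits 00111110110 walk d0:H2→d1:-→d2:-→d3:-→d4:-→d5:-→d6:-→d7:-→d8:-→d9:-→d10:H1→d11:- -> H1
  add 63.0.0.0/8 -> H0 at depth 8
  lookup 63.89.1.103: bits 0011111101011001 walk d0:H2→d1:-→d2:-→d3:-→d4:-→d5:-→d6:-→d7:-→d8:H0→d9:-→d10:-→d11:-→d12:-→d13:-→d14:-→d15:-→d16:H0 -> H0
  lookup 62.208.55.0: bits 001111101101000000110111 walk d0:H2→d1:-→d2:-→d3:-→d4:-→d5:-→d6:-→d7:-→d8:-→d9:-→d10:H1→d11:-→d12:-→d13:-→d14:-→d15:-→d16:-→d17:-→d18:-→d19:-→d20:-→d21:-→d22:-→d23:-→d24:H2 -> H2
  lookup 63.0.0.13: bits 001111110 walk d0:H2→d1:-→d2:-→d3:-→d4:-→d5:-→d6:-→d7:-→d8:H0→d9:- -> H0
  lookup 48.99.112.89: bits 0011 walk d0:H2→d1:-→d2:-→d3:-→d4:- -> H2
  lookup 62.208.55.31: bits 001111101101000000110111 walk d0:H2→d1:-→d2:-→d3:-→d4:-→d5:-→d6:-→d7:-→d8:-→d9:-→d10:H1→d11:-→d12:-→d13:-→d14:-→d15:-→d16:-→d17:-→d18:-→d19:-→d20:-→d21:-→d22:-→d23:-→d24:H2 -> H2
  del 63.89.0.0/16 (clear depth 16)
  lookup 63.1.182.145: bits 001111110 walk d0:H2→d1:-→d2:-→d3:-→d4:-→d5:-→d6:-→d7:-→d8:H0→d9:- -> H0
  add 62.208.48.0/20 -> H2 at depth 20
  add 63.89.0.0/16 -> H2 at depth 16
  lookup 62.208.55.91: bits 001111101101000000110111 walk d0:H2→d1:-→d2:-→d3:-→d4:-→d5:-→d6:-→d7:-→d8:-→d9:-→d10:H1→d11:-→d12:-→d13:-→d14:-→d15:-→d16:-→d17:-→d18:-→d19:-→d20:H2→d21:-→d22:-→d23:-→d24:H2 -> H2
  add 62.208.55.189/32 -> H0 at depth 32
  del 62.208.48.0/20 (clear depth 20)
  add 63.89.239.224/31 -> H1 at depth 31
  lookup 63.89.239.225: bits 0011111101011001111011111110000 walk d0:H2→d1:-→d2:-→d3:-→d4:-→d5:-→d6:-→d7:-→d8:H0→d9:-→d10:-→d11:-→d12:-→d13:-→d14:-→d15:-→d16:H2→d17:-→d18:-→d19:-→d20:-→d21:-→d22:-→d23:-→d24:-→d25:-→d26:-→d27:-→d28:-→d29:-→d30:-→d31:H1 -> H1
  lookup 62.208.55.189: bits 00111110110100000011011110111101 walk d0:H2→d1:-→d2:-→d3:-→d4:-→d5:-→d6:-→d7:-→d8:-→d9:-→d10:H1→d11:-→d12:-→d13:-→d14:-→d15:-→d16:-→d17:-→d18:-→d19:-→d20:-→d21:-→d22:-→d23:-→d24:H2→d25:-→d26:-→d27:-→d28:-→d29:-→d30:-→d31:-→d32:H0 -> H0
  add 62.208.55.0/24 -> H2 at depth 24
  add 63.89.239.224/32 -> H2 at depth 32
  add 62.0.0.0/8 -> H0 at depth 8
  add 63.89.0.0/16 -> H1 at depth 16
  add 62.208.55.176/28 -> H1 at depth 28

== LOOKUPS ==
["H1","H0","H2","H0","H2","H2","H0","H2","H1","H0"]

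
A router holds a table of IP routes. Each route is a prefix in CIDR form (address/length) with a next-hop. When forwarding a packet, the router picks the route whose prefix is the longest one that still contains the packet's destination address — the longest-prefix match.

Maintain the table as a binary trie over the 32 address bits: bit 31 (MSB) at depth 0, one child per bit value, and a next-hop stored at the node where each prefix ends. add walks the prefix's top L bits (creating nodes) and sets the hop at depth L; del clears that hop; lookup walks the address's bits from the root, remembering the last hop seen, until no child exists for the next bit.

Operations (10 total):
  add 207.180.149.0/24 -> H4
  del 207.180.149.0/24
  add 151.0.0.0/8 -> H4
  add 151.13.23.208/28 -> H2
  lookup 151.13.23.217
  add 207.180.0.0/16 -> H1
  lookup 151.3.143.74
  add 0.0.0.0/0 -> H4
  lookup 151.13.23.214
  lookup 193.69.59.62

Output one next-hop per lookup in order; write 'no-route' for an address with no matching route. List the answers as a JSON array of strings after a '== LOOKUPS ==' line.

Apply in order:
  add 207.180.149.0/24 -> H4 at depth 24
  del 207.180.149.0/24 (clear depth 24)
  add 151.0.0.0/8 -> H4 at depth 8
  add 151.13.23.208/28 -> H2 at depth 28
  lookup 151.13.23.217: bits 1001011100001101000101111101 walk d0:-→d1:-→d2:-→d3:-→d4:-→d5:-→d6:-→d7:-→d8:H4→d9:-→d10:-→d11:-→d12:-→d13:-→d14:-→d15:-→d16:-→d17:-→d18:-→d19:-→d20:-→d21:-→d22:-→d23:-→d24:-→d25:-→d26:-→d27:-→d28:H2 -> H2
  add 207.180.0.0/16 -> H1 at depth 16
  lookup 151.3.143.74: bits 100101110000 walk d0:-→d1:-→d2:-→d3:-→d4:-→d5:-→d6:-→d7:-→d8:H4→d9:-→d10:-→d11:-→d12:- -> H4
  add 0.0.0.0/0 -> H4 at depth 0
  lookup 151.13.23.214: bits 1001011100001101000101111101 walk d0:H4→d1:-→d2:-→d3:-→d4:-→d5:-→d6:-→d7:-→d8:H4→d9:-→d10:-→d11:-→d12:-→d13:-→d14:-→d15:-→d16:-→d17:-→d18:-→d19:-→d20:-→d21:-→d22:-→d23:-→d24:-→d25:-→d26:-→d27:-→d28:H2 -> H2
  lookup 193.69.59.62: bits 1100 walk d0:H4→d1:-→d2:-→d3:-→d4:- -> H4

== LOOKUPS ==
["H2","H4","H2","H4"]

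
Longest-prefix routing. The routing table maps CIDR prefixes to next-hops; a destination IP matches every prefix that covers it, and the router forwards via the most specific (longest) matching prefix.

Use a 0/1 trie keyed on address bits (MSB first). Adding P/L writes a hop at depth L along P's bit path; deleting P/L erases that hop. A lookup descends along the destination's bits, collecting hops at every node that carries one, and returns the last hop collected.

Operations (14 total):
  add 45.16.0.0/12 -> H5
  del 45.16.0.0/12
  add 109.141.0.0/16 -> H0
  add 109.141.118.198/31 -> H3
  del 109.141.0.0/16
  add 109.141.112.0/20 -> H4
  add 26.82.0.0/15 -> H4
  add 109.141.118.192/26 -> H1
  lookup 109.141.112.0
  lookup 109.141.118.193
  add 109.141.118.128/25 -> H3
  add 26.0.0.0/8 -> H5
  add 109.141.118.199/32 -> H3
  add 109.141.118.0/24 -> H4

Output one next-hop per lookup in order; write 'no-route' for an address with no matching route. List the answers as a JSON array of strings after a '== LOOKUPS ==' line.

Process each operation:
  + 45.16.0.0/12 (H5) depth=12
  - 45.16.0.0/12 clear@12
  + 109.141.0.0/16 (H0) depth=16
  + 109.141.118.198/31 (H3) depth=31
  - 109.141.0.0/16 clear@16
  + 109.141.112.0/20 (H4) depth=20
  + 26.82.0.0/15 (H4) depth=15
  + 109.141.118.192/26 (H1) depth=26
  Q 109.141.112.0: descend 011011011000110101110 ; hops seen [H4] ; pick H4
  Q 109.141.118.193: descend 01101101100011010111011011000 ; hops seen [H4,H1] ; pick H1
  + 109.141.118.128/25 (H3) depth=25
  + 26.0.0.0/8 (H5) depth=8
  + 109.141.118.199/32 (H3) depth=32
  + 109.141.118.0/24 (H4) depth=24

== LOOKUPS ==
["H4","H1"]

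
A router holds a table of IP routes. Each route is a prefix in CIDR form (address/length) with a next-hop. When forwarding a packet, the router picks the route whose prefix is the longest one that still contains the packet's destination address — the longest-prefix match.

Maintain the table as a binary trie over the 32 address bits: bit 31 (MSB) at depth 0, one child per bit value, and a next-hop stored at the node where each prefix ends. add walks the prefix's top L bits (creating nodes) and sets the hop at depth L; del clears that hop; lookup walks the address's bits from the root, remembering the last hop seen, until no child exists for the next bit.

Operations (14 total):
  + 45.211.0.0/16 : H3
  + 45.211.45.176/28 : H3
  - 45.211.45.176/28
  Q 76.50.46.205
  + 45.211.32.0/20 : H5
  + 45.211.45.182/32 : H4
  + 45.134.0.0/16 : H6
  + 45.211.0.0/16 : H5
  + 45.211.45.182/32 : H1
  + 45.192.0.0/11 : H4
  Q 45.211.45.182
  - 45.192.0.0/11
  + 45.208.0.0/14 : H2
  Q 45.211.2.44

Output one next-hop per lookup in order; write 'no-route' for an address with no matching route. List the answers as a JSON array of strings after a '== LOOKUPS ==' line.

Process each operation:
  + 45.211.0.0/16 (H3) depth=16
  + 45.211.45.176/28 (H3) depth=28
  del 45.211.45.176/28 (clear depth 28)
  ? 76.50.46.205  path d0:-→d1:-  best=no-route
  + 45.211.32.0/20 (H5) depth=20
  + 45.211.45.182/32 (H4) depth=32
  + 45.134.0.0/16 (H6) depth=16
  + 45.211.0.0/16 (H5) depth=16
  + 45.211.45.182/32 (H1) depth=32
  + 45.192.0.0/11 (H4) depth=11
  ? 45.211.45.182  path d0:-→d1:-→d2:-→d3:-→d4:-→d5:-→d6:-→d7:-→d8:-→d9:-→d10:-→d11:H4→d12:-→d13:-→d14:-→d15:-→d16:H5→d17:-→d18:-→d19:-→d20:H5→d21:-→d22:-→d23:-→d24:-→d25:-→d26:-→d27:-→d28:-→d29:-→d30:-→d31:-→d32:H1  best=H1
  del 45.192.0.0/11 (clear depth 11)
  + 45.208.0.0/14 (H2) depth=14
  ? 45.211.2.44  path d0:-→d1:-→d2:-→d3:-→d4:-→d5:-→d6:-→d7:-→d8:-→d9:-→d10:-→d11:-→d12:-→d13:-→d14:H2→d15:-→d16:H5→d17:-→d18:-  best=H5

== LOOKUPS ==
["no-route","H1","H5"]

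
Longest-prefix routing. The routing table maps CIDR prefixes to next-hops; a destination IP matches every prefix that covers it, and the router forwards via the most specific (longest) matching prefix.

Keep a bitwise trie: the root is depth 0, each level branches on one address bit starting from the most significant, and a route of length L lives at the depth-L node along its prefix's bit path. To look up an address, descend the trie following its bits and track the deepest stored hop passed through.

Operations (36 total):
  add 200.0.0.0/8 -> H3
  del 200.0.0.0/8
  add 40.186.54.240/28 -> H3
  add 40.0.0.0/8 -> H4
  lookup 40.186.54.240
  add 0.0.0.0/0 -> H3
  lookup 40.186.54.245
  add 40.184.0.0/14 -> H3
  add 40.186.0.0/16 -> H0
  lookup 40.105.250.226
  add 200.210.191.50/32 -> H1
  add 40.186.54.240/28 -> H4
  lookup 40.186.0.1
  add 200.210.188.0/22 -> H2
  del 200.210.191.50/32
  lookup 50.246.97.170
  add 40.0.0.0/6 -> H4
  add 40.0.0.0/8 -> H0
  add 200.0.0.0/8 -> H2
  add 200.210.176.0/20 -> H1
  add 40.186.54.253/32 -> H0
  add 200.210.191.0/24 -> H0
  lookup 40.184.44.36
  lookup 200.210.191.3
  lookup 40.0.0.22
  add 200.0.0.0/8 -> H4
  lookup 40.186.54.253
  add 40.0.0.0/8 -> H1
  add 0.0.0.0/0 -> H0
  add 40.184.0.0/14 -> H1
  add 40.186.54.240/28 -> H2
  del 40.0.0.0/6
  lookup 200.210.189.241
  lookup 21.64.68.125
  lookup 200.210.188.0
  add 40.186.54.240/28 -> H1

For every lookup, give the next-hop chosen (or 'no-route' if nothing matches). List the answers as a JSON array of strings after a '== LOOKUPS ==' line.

Process each operation:
  add 200.0.0.0/8 -> H3 at depth 8
  - 200.0.0.0/8 clear@8
  add 40.186.54.240/28 -> H3 at depth 28
  add 40.0.0.0/8 -> H4 at depth 8
  lookup 40.186.54.240: bits 0010100010111010001101101111 walk d0:-→d1:-→d2:-→d3:-→d4:-→d5:-→d6:-→d7:-→d8:H4→d9:-→d10:-→d11:-→d12:-→d13:-→d14:-→d15:-→d16:-→d17:-→d18:-→d19:-→d20:-→d21:-→d22:-→d23:-→d24:-→d25:-→d26:-→d27:-→d28:H3 -> H3
  add 0.0.0.0/0 -> H3 at depth 0
  lookup 40.186.54.245: bits 0010100010111010001101101111 walk d0:H3→d1:-→d2:-→d3:-→d4:-→d5:-→d6:-→d7:-→d8:H4→d9:-→d10:-→d11:-→d12:-→d13:-→d14:-→d15:-→d16:-→d17:-→d18:-→d19:-→d20:-→d21:-→d22:-→d23:-→d24:-→d25:-→d26:-→d27:-→d28:H3 -> H3
  add 40.184.0.0/14 -> H3 at depth 14
  add 40.186.0.0/16 -> H0 at depth 16
  lookup 40.105.250.226: bits 00101000 walk d0:H3→d1:-→d2:-→d3:-→d4:-→d5:-→d6:-→d7:-→d8:H4 -> H4
  add 200.210.191.50/32 -> H1 at depth 32
  add 40.186.54.240/28 -> H4 at depth 28
  lookup 40.186.0.1: bits 001010001011101000 walk d0:H3→d1:-→d2:-→d3:-→d4:-→d5:-→d6:-→d7:-→d8:H4→d9:-→d10:-→d11:-→d12:-→d13:-→d14:H3→d15:-→d16:H0→d17:-→d18:- -> H0
  add 200.210.188.0/22 -> H2 at depth 22
  - 200.210.191.50/32 clear@32
  lookup 50.246.97.170: bits 001 walk d0:H3→d1:-→d2:-→d3:- -> H3
  add 40.0.0.0/6 -> H4 at depth 6
  add 40.0.0.0/8 -> H0 at depth 8
  add 200.0.0.0/8 -> H2 at depth 8
  add 200.210.176.0/20 -> H1 at depth 20
  add 40.186.54.253/32 -> H0 at depth 32
  add 200.210.191.0/24 -> H0 at depth 24
  lookup 40.184.44.36: bits 00101000101110 walk d0:H3→d1:-→d2:-→d3:-→d4:-→d5:-→d6:H4→d7:-→d8:H0→d9:-→d10:-→d11:-→d12:-→d13:-→d14:H3 -> H3
  lookup 200.210.191.3: bits 11001000110100101011111100 walk d0:H3→d1:-→d2:-→d3:-→d4:-→d5:-→d6:-→d7:-→d8:H2→d9:-→d10:-→d11:-→d12:-→d13:-→d14:-→d15:-→d16:-→d17:-→d18:-→d19:-→d20:H1→d21:-→d22:H2→d23:-→d24:H0→d25:-→d26:- -> H0
  lookup 40.0.0.22: bits 00101000 walk d0:H3→d1:-→d2:-→d3:-→d4:-→d5:-→d6:H4→d7:-→d8:H0 -> H0
  add 200.0.0.0/8 -> H4 at depth 8
  lookup 40.186.54.253: bits 00101000101110100011011011111101 walk d0:H3→d1:-→d2:-→d3:-→d4:-→d5:-→d6:H4→d7:-→d8:H0→d9:-→d10:-→d11:-→d12:-→d13:-→d14:H3→d15:-→d16:H0→d17:-→d18:-→d19:-→d20:-→d21:-→d22:-→d23:-→d24:-→d25:-→d26:-→d27:-→d28:H4→d29:-→d30:-→d31:-→d32:H0 -> H0
  add 40.0.0.0/8 -> H1 at depth 8
  add 0.0.0.0/0 -> H0 at depth 0
  add 40.184.0.0/14 -> H1 at depth 14
  add 40.186.54.240/28 -> H2 at depth 28
  - 40.0.0.0/6 clear@6
  lookup 200.210.189.241: bits 1100100011010010101111 walk d0:H0→d1:-→d2:-→d3:-→d4:-→d5:-→d6:-→d7:-→d8:H4→d9:-→d10:-→d11:-→d12:-→d13:-→d14:-→d15:-→d16:-→d17:-→d18:-→d19:-→d20:H1→d21:-→d22:H2 -> H2
  lookup 21.64.68.125: bits 00 walk d0:H0→d1:-→d2:- -> H0
  lookup 200.210.188.0: bits 1100100011010010101111 walk d0:H0→d1:-→d2:-→d3:-→d4:-→d5:-→d6:-→d7:-→d8:H4→d9:-→d10:-→d11:-→d12:-→d13:-→d14:-→d15:-→d16:-→d17:-→d18:-→d19:-→d20:H1→d21:-→d22:H2 -> H2
  add 40.186.54.240/28 -> H1 at depth 28

== LOOKUPS ==
["H3","H3","H4","H0","H3","H3","H0","H0","H0","H2","H0","H2"]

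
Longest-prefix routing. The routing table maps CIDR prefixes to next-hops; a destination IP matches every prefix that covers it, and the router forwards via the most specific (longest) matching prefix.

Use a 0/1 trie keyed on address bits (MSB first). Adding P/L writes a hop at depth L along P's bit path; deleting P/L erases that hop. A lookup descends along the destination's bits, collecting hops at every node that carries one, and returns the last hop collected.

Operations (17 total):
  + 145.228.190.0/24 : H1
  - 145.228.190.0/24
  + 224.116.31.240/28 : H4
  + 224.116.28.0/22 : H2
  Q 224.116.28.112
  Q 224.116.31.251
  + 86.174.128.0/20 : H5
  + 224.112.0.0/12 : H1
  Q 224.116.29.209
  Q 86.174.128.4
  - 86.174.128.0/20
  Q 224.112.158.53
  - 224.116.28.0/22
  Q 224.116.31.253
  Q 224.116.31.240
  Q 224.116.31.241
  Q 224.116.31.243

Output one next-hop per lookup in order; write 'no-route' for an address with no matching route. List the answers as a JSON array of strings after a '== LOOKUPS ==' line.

Process each operation:
  add 145.228.190.0/24 -> H1 at depth 24
  - 145.228.190.0/24 clear@24
  add 224.116.31.240/28 -> H4 at depth 28
  add 224.116.28.0/22 -> H2 at depth 22
  Q 224.116.28.112: descend 1110000001110100000111 ; hops seen [H2] ; pick H2
  Q 224.116.31.251: descend 1110000001110100000111111111 ; hops seen [H2,H4] ; pick H4
  add 86.174.128.0/20 -> H5 at depth 20
  add 224.112.0.0/12 -> H1 at depth 12
  Q 224.116.29.209: descend 1110000001110100000111 ; hops seen [H1,H2] ; pick H2
  Q 86.174.128.4: descend 01010110101011101000 ; hops seen [H5] ; pick H5
  - 86.174.128.0/20 clear@20
  Q 224.112.158.53: descend 1110000001110 ; hops seen [H1] ; pick H1
  - 224.116.28.0/22 clear@22
  Q 224.116.31.253: descend 1110000001110100000111111111 ; hops seen [H1,H4] ; pick H4
  Q 224.116.31.240: descend 1110000001110100000111111111 ; hops seen [H1,H4] ; pick H4
  Q 224.116.31.241: descend 1110000001110100000111111111 ; hops seen [H1,H4] ; pick H4
  Q 224.116.31.243: descend 1110000001110100000111111111 ; hops seen [H1,H4] ; pick H4

== LOOKUPS ==
["H2","H4","H2","H5","H1","H4","H4","H4","H4"]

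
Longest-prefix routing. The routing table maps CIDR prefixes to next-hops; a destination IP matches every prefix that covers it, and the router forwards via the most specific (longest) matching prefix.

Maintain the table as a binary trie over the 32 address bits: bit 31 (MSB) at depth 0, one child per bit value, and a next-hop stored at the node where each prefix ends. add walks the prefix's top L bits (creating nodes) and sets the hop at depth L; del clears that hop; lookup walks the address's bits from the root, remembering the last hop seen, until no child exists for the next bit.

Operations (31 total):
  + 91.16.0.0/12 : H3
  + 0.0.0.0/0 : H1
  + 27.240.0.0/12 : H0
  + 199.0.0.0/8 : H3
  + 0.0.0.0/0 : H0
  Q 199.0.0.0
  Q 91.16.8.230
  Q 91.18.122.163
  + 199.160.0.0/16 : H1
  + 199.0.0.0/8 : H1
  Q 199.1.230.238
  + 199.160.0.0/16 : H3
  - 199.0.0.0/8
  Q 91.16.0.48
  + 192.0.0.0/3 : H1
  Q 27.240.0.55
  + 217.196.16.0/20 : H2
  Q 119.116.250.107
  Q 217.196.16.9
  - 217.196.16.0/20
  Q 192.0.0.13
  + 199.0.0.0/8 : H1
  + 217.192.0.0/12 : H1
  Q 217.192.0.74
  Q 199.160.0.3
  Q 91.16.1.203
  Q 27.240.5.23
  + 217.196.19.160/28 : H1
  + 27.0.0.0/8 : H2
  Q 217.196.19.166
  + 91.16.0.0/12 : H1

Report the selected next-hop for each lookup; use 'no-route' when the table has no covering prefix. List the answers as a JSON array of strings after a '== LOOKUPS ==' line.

Apply in order:
  add 91.16.0.0/12 -> H3 at depth 12
  add 0.0.0.0/0 -> H1 at depth 0
  add 27.240.0.0/12 -> H0 at depth 12
  add 199.0.0.0/8 -> H3 at depth 8
  add 0.0.0.0/0 -> H0 at depth 0
  Q 199.0.0.0: descend 11000111 ; hops seen [H0,H3] ; pick H3
  Q 91.16.8.230: descend 010110110001 ; hops seen [H0,H3] ; pick H3
  Q 91.18.122.163: descend 010110110001 ; hops seen [H0,H3] ; pick H3
  add 199.160.0.0/16 -> H1 at depth 16
  add 199.0.0.0/8 -> H1 at depth 8
  Q 199.1.230.238: descend 11000111 ; hops seen [H0,H1] ; pick H1
  add 199.160.0.0/16 -> H3 at depth 16
  del 199.0.0.0/8 (clear depth 8)
  Q 91.16.0.48: descend 010110110001 ; hops seen [H0,H3] ; pick H3
  add 192.0.0.0/3 -> H1 at depth 3
  Q 27.240.0.55: descend 000110111111 ; hops seen [H0,H0] ; pick H0
  add 217.196.16.0/20 -> H2 at depth 20
  Q 119.116.250.107: descend 01 ; hops seen [H0] ; pick H0
  Q 217.196.16.9: descend 11011001110001000001 ; hops seen [H0,H1,H2] ; pick H2
  del 217.196.16.0/20 (clear depth 20)
  Q 192.0.0.13: descend 11000 ; hops seen [H0,H1] ; pick H1
  add 199.0.0.0/8 -> H1 at depth 8
  add 217.192.0.0/12 -> H1 at depth 12
  Q 217.192.0.74: descend 1101100111000 ; hops seen [H0,H1,H1] ; pick H1
  Q 199.160.0.3: descend 1100011110100000 ; hops seen [H0,H1,H1,H3] ; pick H3
  Q 91.16.1.203: descend 010110110001 ; hops seen [H0,H3] ; pick H3
  Q 27.240.5.23: descend 000110111111 ; hops seen [H0,H0] ; pick H0
  add 217.196.19.160/28 -> H1 at depth 28
  add 27.0.0.0/8 -> H2 at depth 8
  Q 217.196.19.166: descend 1101100111000100000100111010 ; hops seen [H0,H1,H1,H1] ; pick H1
  add 91.16.0.0/12 -> H1 at depth 12

== LOOKUPS ==
["H3","H3","H3","H1","H3","H0","H0","H2","H1","H1","H3","H3","H0","H1"]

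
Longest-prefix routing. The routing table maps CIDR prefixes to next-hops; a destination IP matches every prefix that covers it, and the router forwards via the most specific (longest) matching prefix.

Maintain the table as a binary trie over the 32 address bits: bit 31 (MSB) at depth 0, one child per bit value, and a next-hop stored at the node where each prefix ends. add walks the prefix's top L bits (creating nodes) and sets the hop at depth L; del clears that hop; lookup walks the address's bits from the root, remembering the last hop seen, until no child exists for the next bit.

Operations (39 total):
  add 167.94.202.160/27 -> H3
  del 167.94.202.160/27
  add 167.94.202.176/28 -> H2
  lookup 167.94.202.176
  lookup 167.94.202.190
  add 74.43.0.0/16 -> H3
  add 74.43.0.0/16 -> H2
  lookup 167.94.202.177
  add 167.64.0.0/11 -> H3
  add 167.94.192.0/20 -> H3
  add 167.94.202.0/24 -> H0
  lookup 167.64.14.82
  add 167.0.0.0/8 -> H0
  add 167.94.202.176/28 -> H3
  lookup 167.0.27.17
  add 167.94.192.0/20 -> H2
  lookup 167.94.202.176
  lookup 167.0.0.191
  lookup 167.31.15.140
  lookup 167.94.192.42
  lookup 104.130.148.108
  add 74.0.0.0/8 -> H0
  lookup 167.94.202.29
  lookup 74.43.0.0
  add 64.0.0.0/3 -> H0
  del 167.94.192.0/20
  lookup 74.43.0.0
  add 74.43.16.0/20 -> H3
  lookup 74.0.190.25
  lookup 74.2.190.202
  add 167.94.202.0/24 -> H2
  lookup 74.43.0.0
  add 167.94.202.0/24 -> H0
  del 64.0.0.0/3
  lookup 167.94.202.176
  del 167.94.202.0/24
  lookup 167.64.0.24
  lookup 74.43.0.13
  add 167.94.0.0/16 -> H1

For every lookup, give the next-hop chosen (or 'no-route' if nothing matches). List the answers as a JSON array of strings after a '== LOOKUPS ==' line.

Process each operation:
  + 167.94.202.160/27 (H3) depth=27
  del 167.94.202.160/27 (clear depth 27)
  + 167.94.202.176/28 (H2) depth=28
  lookup 167.94.202.176: bits 1010011101011110110010101011 walk d0:-→d1:-→d2:-→d3:-→d4:-→d5:-→d6:-→d7:-→d8:-→d9:-→d10:-→d11:-→d12:-→d13:-→d14:-→d15:-→d16:-→d17:-→d18:-→d19:-→d20:-→d21:-→d22:-→d23:-→d24:-→d25:-→d26:-→d27:-→d28:H2 -> H2
  lookup 167.94.202.190: bits 1010011101011110110010101011 walk d0:-→d1:-→d2:-→d3:-→d4:-→d5:-→d6:-→d7:-→d8:-→d9:-→d10:-→d11:-→d12:-→d13:-→d14:-→d15:-→d16:-→d17:-→d18:-→d19:-→d20:-→d21:-→d22:-→d23:-→d24:-→d25:-→d26:-→d27:-→d28:H2 -> H2
  + 74.43.0.0/16 (H3) depth=16
  + 74.43.0.0/16 (H2) depth=16
  lookup 167.94.202.177: bits 1010011101011110110010101011 walk d0:-→d1:-→d2:-→d3:-→d4:-→d5:-→d6:-→d7:-→d8:-→d9:-→d10:-→d11:-→d12:-→d13:-→d14:-→d15:-→d16:-→d17:-→d18:-→d19:-→d20:-→d21:-→d22:-→d23:-→d24:-→d25:-→d26:-→d27:-→d28:H2 -> H2
  + 167.64.0.0/11 (H3) depth=11
  + 167.94.192.0/20 (H3) depth=20
  + 167.94.202.0/24 (H0) depth=24
  lookup 167.64.14.82: bits 10100111010 walk d0:-→d1:-→d2:-→d3:-→d4:-→d5:-→d6:-→d7:-→d8:-→d9:-→d10:-→d11:H3 -> H3
  + 167.0.0.0/8 (H0) depth=8
  + 167.94.202.176/28 (H3) depth=28
  lookup 167.0.27.17: bits 101001110 walk d0:-→d1:-→d2:-→d3:-→d4:-→d5:-→d6:-→d7:-→d8:H0→d9:- -> H0
  + 167.94.192.0/20 (H2) depth=20
  lookup 167.94.202.176: bits 1010011101011110110010101011 walk d0:-→d1:-→d2:-→d3:-→d4:-→d5:-→d6:-→d7:-→d8:H0→d9:-→d10:-→d11:H3→d12:-→d13:-→d14:-→d15:-→d16:-→d17:-→d18:-→d19:-→d20:H2→d21:-→d22:-→d23:-→d24:H0→d25:-→d26:-→d27:-→d28:H3 -> H3
  lookup 167.0.0.191: bits 101001110 walk d0:-→d1:-→d2:-→d3:-→d4:-→d5:-→d6:-→d7:-→d8:H0→d9:- -> H0
  lookup 167.31.15.140: bits 101001110 walk d0:-→d1:-→d2:-→d3:-→d4:-→d5:-→d6:-→d7:-→d8:H0→d9:- -> H0
  lookup 167.94.192.42: bits 10100111010111101100 walk d0:-→d1:-→d2:-→d3:-→d4:-→d5:-→d6:-→d7:-→d8:H0→d9:-→d10:-→d11:H3→d12:-→d13:-→d14:-→d15:-→d16:-→d17:-→d18:-→d19:-→d20:H2 -> H2
  lookup 104.130.148.108: bits 01 walk d0:-→d1:-→d2:- -> no-route
  + 74.0.0.0/8 (H0) depth=8
  lookup 167.94.202.29: bits 101001110101111011001010 walk d0:-→d1:-→d2:-→d3:-→d4:-→d5:-→d6:-→d7:-→d8:H0→d9:-→d10:-→d11:H3→d12:-→d13:-→d14:-→d15:-→d16:-→d17:-→d18:-→d19:-→d20:H2→d21:-→d22:-→d23:-→d24:H0 -> H0
  lookup 74.43.0.0: bits 0100101000101011 walk d0:-→d1:-→d2:-→d3:-→d4:-→d5:-→d6:-→d7:-→d8:H0→d9:-→d10:-→d11:-→d12:-→d13:-→d14:-→d15:-→d16:H2 -> H2
  + 64.0.0.0/3 (H0) depth=3
  del 167.94.192.0/20 (clear depth 20)
  lookup 74.43.0.0: bits 0100101000101011 walk d0:-→d1:-→d2:-→d3:H0→d4:-→d5:-→d6:-→d7:-→d8:H0→d9:-→d10:-→d11:-→d12:-→d13:-→d14:-→d15:-→d16:H2 -> H2
  + 74.43.16.0/20 (H3) depth=20
  lookup 74.0.190.25: bits 0100101000 walk d0:-→d1:-→d2:-→d3:H0→d4:-→d5:-→d6:-→d7:-→d8:H0→d9:-→d10:- -> H0
  lookup 74.2.190.202: bits 0100101000 walk d0:-→d1:-→d2:-→d3:H0→d4:-→d5:-→d6:-→d7:-→d8:H0→d9:-→d10:- -> H0
  + 167.94.202.0/24 (H2) depth=24
  lookup 74.43.0.0: bits 0100101000101011000 walk d0:-→d1:-→d2:-→d3:H0→d4:-→d5:-→d6:-→d7:-→d8:H0→d9:-→d10:-→d11:-→d12:-→d13:-→d14:-→d15:-→d16:H2→d17:-→d18:-→d19:- -> H2
  + 167.94.202.0/24 (H0) depth=24
  del 64.0.0.0/3 (clear depth 3)
  lookup 167.94.202.176: bits 1010011101011110110010101011 walk d0:-→d1:-→d2:-→d3:-→d4:-→d5:-→d6:-→d7:-→d8:H0→d9:-→d10:-→d11:H3→d12:-→d13:-→d14:-→d15:-→d16:-→d17:-→d18:-→d19:-→d20:-→d21:-→d22:-→d23:-→d24:H0→d25:-→d26:-→d27:-→d28:H3 -> H3
  del 167.94.202.0/24 (clear depth 24)
  lookup 167.64.0.24: bits 10100111010 walk d0:-→d1:-→d2:-→d3:-→d4:-→d5:-→d6:-→d7:-→d8:H0→d9:-→d10:-→d11:H3 -> H3
  lookup 74.43.0.13: bits 0100101000101011000 walk d0:-→d1:-→d2:-→d3:-→d4:-→d5:-→d6:-→d7:-→d8:H0→d9:-→d10:-→d11:-→d12:-→d13:-→d14:-→d15:-→d16:H2→d17:-→d18:-→d19:- -> H2
  + 167.94.0.0/16 (H1) depth=16

== LOOKUPS ==
["H2","H2","H2","H3","H0","H3","H0","H0","H2","no-route","H0","H2","H2","H0","H0","H2","H3","H3","H2"]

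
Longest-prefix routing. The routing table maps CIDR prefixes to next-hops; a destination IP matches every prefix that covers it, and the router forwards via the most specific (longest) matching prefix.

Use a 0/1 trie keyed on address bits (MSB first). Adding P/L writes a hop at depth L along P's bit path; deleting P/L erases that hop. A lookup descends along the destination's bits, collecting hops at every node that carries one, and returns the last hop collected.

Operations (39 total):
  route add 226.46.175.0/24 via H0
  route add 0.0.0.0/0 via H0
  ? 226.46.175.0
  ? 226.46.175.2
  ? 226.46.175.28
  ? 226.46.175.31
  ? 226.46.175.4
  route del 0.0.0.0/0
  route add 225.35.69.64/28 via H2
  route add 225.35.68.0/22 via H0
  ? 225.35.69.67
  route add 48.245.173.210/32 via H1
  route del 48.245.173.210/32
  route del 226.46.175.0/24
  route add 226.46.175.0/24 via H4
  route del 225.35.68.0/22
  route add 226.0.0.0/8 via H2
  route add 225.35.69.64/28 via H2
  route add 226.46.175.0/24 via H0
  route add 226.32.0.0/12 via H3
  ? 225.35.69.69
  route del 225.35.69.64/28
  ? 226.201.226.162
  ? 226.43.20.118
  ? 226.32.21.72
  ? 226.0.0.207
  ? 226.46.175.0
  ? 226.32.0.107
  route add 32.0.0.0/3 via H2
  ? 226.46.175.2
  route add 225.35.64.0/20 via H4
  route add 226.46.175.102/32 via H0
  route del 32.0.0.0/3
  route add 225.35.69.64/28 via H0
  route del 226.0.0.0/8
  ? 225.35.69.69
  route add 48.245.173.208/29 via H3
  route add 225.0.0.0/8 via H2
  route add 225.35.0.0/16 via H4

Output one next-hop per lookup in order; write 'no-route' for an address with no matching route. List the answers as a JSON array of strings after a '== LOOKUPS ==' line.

Process each operation:
  add 226.46.175.0/24 -> H0 at depth 24
  add 0.0.0.0/0 -> H0 at depth 0
  Q 226.46.175.0: descend 111000100010111010101111 ; hops seen [H0,H0] ; pick H0
  Q 226.46.175.2: descend 111000100010111010101111 ; hops seen [H0,H0] ; pick H0
  Q 226.46.175.28: descend 111000100010111010101111 ; hops seen [H0,H0] ; pick H0
  Q 226.46.175.31: descend 111000100010111010101111 ; hops seen [H0,H0] ; pick H0
  Q 226.46.175.4: descend 111000100010111010101111 ; hops seen [H0,H0] ; pick H0
  - 0.0.0.0/0 clear@0
  add 225.35.69.64/28 -> H2 at depth 28
  add 225.35.68.0/22 -> H0 at depth 22
  Q 225.35.69.67: descend 1110000100100011010001010100 ; hops seen [H0,H2] ; pick H2
  add 48.245.173.210/32 -> H1 at depth 32
  - 48.245.173.210/32 clear@32
  - 226.46.175.0/24 clear@24
  add 226.46.175.0/24 -> H4 at depth 24
  - 225.35.68.0/22 clear@22
  add 226.0.0.0/8 -> H2 at depth 8
  add 225.35.69.64/28 -> H2 at depth 28
  add 226.46.175.0/24 -> H0 at depth 24
  add 226.32.0.0/12 -> H3 at depth 12
  Q 225.35.69.69: descend 1110000100100011010001010100 ; hops seen [H2] ; pick H2
  - 225.35.69.64/28 clear@28
  Q 226.201.226.162: descend 11100010 ; hops seen [H2] ; pick H2
  Q 226.43.20.118: descend 1110001000101 ; hops seen [H2,H3] ; pick H3
  Q 226.32.21.72: descend 111000100010 ; hops seen [H2,H3] ; pick H3
  Q 226.0.0.207: descend 1110001000 ; hops seen [H2] ; pick H2
  Q 226.46.175.0: descend 111000100010111010101111 ; hops seen [H2,H3,H0] ; pick H0
  Q 226.32.0.107: descend 111000100010 ; hops seen [H2,H3] ; pick H3
  add 32.0.0.0/3 -> H2 at depth 3
  Q 226.46.175.2: descend 111000100010111010101111 ; hops seen [H2,H3,H0] ; pick H0
  add 225.35.64.0/20 -> H4 at depth 20
  add 226.46.175.102/32 -> H0 at depth 32
  - 32.0.0.0/3 clear@3
  add 225.35.69.64/28 -> H0 at depth 28
  - 226.0.0.0/8 clear@8
  Q 225.35.69.69: descend 1110000100100011010001010100 ; hops seen [H4,H0] ; pick H0
  add 48.245.173.208/29 -> H3 at depth 29
  add 225.0.0.0/8 -> H2 at depth 8
  add 225.35.0.0/16 -> H4 at depth 16

== LOOKUPS ==
["H0","H0","H0","H0","H0","H2","H2","H2","H3","H3","H2","H0","H3","H0","H0"]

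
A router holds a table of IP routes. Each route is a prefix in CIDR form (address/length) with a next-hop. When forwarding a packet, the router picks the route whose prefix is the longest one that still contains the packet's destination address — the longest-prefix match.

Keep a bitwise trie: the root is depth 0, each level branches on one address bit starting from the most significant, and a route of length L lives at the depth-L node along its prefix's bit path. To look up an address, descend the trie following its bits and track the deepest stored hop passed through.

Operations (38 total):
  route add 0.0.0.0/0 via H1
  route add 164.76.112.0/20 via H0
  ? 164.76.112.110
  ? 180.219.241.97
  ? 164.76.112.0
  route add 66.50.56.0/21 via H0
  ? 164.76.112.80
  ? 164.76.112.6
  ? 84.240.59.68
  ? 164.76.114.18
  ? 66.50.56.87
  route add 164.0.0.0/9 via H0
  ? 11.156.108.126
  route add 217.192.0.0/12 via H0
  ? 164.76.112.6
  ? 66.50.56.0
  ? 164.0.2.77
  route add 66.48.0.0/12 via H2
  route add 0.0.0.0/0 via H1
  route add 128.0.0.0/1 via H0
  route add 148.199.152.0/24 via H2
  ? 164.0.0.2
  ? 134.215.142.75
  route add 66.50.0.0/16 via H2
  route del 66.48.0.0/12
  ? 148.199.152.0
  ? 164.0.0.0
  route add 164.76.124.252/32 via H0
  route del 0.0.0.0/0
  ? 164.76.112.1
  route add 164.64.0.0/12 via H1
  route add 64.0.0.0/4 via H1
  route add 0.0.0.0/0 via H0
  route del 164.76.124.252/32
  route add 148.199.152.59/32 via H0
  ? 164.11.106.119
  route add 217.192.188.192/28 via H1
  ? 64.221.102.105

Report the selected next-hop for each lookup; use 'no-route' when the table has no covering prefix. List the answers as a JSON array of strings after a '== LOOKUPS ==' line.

Apply in order:
  add 0.0.0.0/0 -> H1 at depth 0
  add 164.76.112.0/20 -> H0 at depth 20
  lookup 164.76.112.110: bits 10100100010011000111 walk d0:H1→d1:-→d2:-→d3:-→d4:-→d5:-→d6:-→d7:-→d8:-→d9:-→d10:-→d11:-→d12:-→d13:-→d14:-→d15:-→d16:-→d17:-→d18:-→d19:-→d20:H0 -> H0
  lookup 180.219.241.97: bits 101 walk d0:H1→d1:-→d2:-→d3:- -> H1
  lookup 164.76.112.0: bits 10100100010011000111 walk d0:H1→d1:-→d2:-→d3:-→d4:-→d5:-→d6:-→d7:-→d8:-→d9:-→d10:-→d11:-→d12:-→d13:-→d14:-→d15:-→d16:-→d17:-→d18:-→d19:-→d20:H0 -> H0
  add 66.50.56.0/21 -> H0 at depth 21
  lookup 164.76.112.80: bits 10100100010011000111 walk d0:H1→d1:-→d2:-→d3:-→d4:-→d5:-→d6:-→d7:-→d8:-→d9:-→d10:-→d11:-→d12:-→d13:-→d14:-→d15:-→d16:-→d17:-→d18:-→d19:-→d20:H0 -> H0
  lookup 164.76.112.6: bits 10100100010011000111 walk d0:H1→d1:-→d2:-→d3:-→d4:-→d5:-→d6:-→d7:-→d8:-→d9:-→d10:-→d11:-→d12:-→d13:-→d14:-→d15:-→d16:-→d17:-→d18:-→d19:-→d20:H0 -> H0
  lookup 84.240.59.68: bits 010 walk d0:H1→d1:-→d2:-→d3:- -> H1
  lookup 164.76.114.18: bits 10100100010011000111 walk d0:H1→d1:-→d2:-→d3:-→d4:-→d5:-→d6:-→d7:-→d8:-→d9:-→d10:-→d11:-→d12:-→d13:-→d14:-→d15:-→d16:-→d17:-→d18:-→d19:-→d20:H0 -> H0
  lookup 66.50.56.87: bits 010000100011001000111 walk d0:H1→d1:-→d2:-→d3:-→d4:-→d5:-→d6:-→d7:-→d8:-→d9:-→d10:-→d11:-→d12:-→d13:-→d14:-→d15:-→d16:-→d17:-→d18:-→d19:-→d20:-→d21:H0 -> H0
  add 164.0.0.0/9 -> H0 at depth 9
  lookup 11.156.108.126: bits 0 walk d0:H1→d1:- -> H1
  add 217.192.0.0/12 -> H0 at depth 12
  lookup 164.76.112.6: bits 10100100010011000111 walk d0:H1→d1:-→d2:-→d3:-→d4:-→d5:-→d6:-→d7:-→d8:-→d9:H0→d10:-→d11:-→d12:-→d13:-→d14:-→d15:-→d16:-→d17:-→d18:-→d19:-→d20:H0 -> H0
  lookup 66.50.56.0: bits 010000100011001000111 walk d0:H1→d1:-→d2:-→d3:-→d4:-→d5:-→d6:-→d7:-→d8:-→d9:-→d10:-→d11:-→d12:-→d13:-→d14:-→d15:-→d16:-→d17:-→d18:-→d19:-→d20:-→d21:H0 -> H0
  lookup 164.0.2.77: bits 101001000 walk d0:H1→d1:-→d2:-→d3:-→d4:-→d5:-→d6:-→d7:-→d8:-→d9:H0 -> H0
  add 66.48.0.0/12 -> H2 at depth 12
  add 0.0.0.0/0 -> H1 at depth 0
  add 128.0.0.0/1 -> H0 at depth 1
  add 148.199.152.0/24 -> H2 at depth 24
  lookup 164.0.0.2: bits 101001000 walk d0:H1→d1:H0→d2:-→d3:-→d4:-→d5:-→d6:-→d7:-→d8:-→d9:H0 -> H0
  lookup 134.215.142.75: bits 100 walk d0:H1→d1:H0→d2:-→d3:- -> H0
  add 66.50.0.0/16 -> H2 at depth 16
  - 66.48.0.0/12 clear@12
  lookup 148.199.152.0: bits 100101001100011110011000 walk d0:H1→d1:H0→d2:-→d3:-→d4:-→d5:-→d6:-→d7:-→d8:-→d9:-→d10:-→d11:-→d12:-→d13:-→d14:-→d15:-→d16:-→d17:-→d18:-→d19:-→d20:-→d21:-→d22:-→d23:-→d24:H2 -> H2
  lookup 164.0.0.0: bits 101001000 walk d0:H1→d1:H0→d2:-→d3:-→d4:-→d5:-→d6:-→d7:-→d8:-→d9:H0 -> H0
  add 164.76.124.252/32 -> H0 at depth 32
  - 0.0.0.0/0 clear@0
  lookup 164.76.112.1: bits 10100100010011000111 walk d0:-→d1:H0→d2:-→d3:-→d4:-→d5:-→d6:-→d7:-→d8:-→d9:H0→d10:-→d11:-→d12:-→d13:-→d14:-→d15:-→d16:-→d17:-→d18:-→d19:-→d20:H0 -> H0
  add 164.64.0.0/12 -> H1 at depth 12
  add 64.0.0.0/4 -> H1 at depth 4
  add 0.0.0.0/0 -> H0 at depth 0
  - 164.76.124.252/32 clear@32
  add 148.199.152.59/32 -> H0 at depth 32
  lookup 164.11.106.119: bits 101001000 walk d0:H0→d1:H0→d2:-→d3:-→d4:-→d5:-→d6:-→d7:-→d8:-→d9:H0 -> H0
  add 217.192.188.192/28 -> H1 at depth 28
  lookup 64.221.102.105: bits 010000 walk d0:H0→d1:-→d2:-→d3:-→d4:H1→d5:-→d6:- -> H1

== LOOKUPS ==
["H0","H1","H0","H0","H0","H1","H0","H0","H1","H0","H0","H0","H0","H0","H2","H0","H0","H0","H1"]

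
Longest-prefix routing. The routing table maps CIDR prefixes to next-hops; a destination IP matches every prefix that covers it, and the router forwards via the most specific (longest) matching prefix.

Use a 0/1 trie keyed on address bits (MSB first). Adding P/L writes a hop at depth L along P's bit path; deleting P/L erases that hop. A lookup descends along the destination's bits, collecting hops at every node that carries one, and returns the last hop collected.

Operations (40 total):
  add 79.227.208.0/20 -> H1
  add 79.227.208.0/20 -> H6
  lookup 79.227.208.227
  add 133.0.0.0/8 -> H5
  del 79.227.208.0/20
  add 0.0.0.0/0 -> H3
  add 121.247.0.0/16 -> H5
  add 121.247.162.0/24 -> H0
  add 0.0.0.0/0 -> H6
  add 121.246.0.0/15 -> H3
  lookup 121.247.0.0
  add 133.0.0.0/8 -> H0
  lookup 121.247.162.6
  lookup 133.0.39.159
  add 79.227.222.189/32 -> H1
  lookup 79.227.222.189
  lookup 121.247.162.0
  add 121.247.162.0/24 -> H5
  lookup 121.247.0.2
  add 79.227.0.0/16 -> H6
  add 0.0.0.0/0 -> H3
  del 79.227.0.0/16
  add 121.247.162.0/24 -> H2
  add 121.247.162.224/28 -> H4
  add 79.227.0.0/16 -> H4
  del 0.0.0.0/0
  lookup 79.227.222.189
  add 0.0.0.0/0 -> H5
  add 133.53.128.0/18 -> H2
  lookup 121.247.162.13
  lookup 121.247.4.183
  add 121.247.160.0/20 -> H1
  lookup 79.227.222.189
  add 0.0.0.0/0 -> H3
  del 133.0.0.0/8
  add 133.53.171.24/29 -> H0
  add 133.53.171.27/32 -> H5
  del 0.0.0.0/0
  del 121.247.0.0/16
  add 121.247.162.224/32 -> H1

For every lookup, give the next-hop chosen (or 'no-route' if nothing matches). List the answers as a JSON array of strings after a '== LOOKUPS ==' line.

Trace:
  add 79.227.208.0/20 -> H1 at depth 20
  add 79.227.208.0/20 -> H6 at depth 20
  Q 79.227.208.227: descend 01001111111000111101 ; hops seen [H6] ; pick H6
  add 133.0.0.0/8 -> H5 at depth 8
  - 79.227.208.0/20 clear@20
  add 0.0.0.0/0 -> H3 at depth 0
  add 121.247.0.0/16 -> H5 at depth 16
  add 121.247.162.0/24 -> H0 at depth 24
  add 0.0.0.0/0 -> H6 at depth 0
  add 121.246.0.0/15 -> H3 at depth 15
  Q 121.247.0.0: descend 0111100111110111 ; hops seen [H6,H3,H5] ; pick H5
  add 133.0.0.0/8 -> H0 at depth 8
  Q 121.247.162.6: descend 011110011111011110100010 ; hops seen [H6,H3,H5,H0] ; pick H0
  Q 133.0.39.159: descend 10000101 ; hops seen [H6,H0] ; pick H0
  add 79.227.222.189/32 -> H1 at depth 32
  Q 79.227.222.189: descend 01001111111000111101111010111101 ; hops seen [H6,H1] ; pick H1
  Q 121.247.162.0: descend 011110011111011110100010 ; hops seen [H6,H3,H5,H0] ; pick H0
  add 121.247.162.0/24 -> H5 at depth 24
  Q 121.247.0.2: descend 0111100111110111 ; hops seen [H6,H3,H5] ; pick H5
  add 79.227.0.0/16 -> H6 at depth 16
  add 0.0.0.0/0 -> H3 at depth 0
  - 79.227.0.0/16 clear@16
  add 121.247.162.0/24 -> H2 at depth 24
  add 121.247.162.224/28 -> H4 at depth 28
  add 79.227.0.0/16 -> H4 at depth 16
  - 0.0.0.0/0 clear@0
  Q 79.227.222.189: descend 01001111111000111101111010111101 ; hops seen [H4,H1] ; pick H1
  add 0.0.0.0/0 -> H5 at depth 0
  add 133.53.128.0/18 -> H2 at depth 18
  Q 121.247.162.13: descend 011110011111011110100010 ; hops seen [H5,H3,H5,H2] ; pick H2
  Q 121.247.4.183: descend 0111100111110111 ; hops seen [H5,H3,H5] ; pick H5
  add 121.247.160.0/20 -> H1 at depth 20
  Q 79.227.222.189: descend 01001111111000111101111010111101 ; hops seen [H5,H4,H1] ; pick H1
  add 0.0.0.0/0 -> H3 at depth 0
  - 133.0.0.0/8 clear@8
  add 133.53.171.24/29 -> H0 at depth 29
  add 133.53.171.27/32 -> H5 at depth 32
  - 0.0.0.0/0 clear@0
  - 121.247.0.0/16 clear@16
  add 121.247.162.224/32 -> H1 at depth 32

== LOOKUPS ==
["H6","H5","H0","H0","H1","H0","H5","H1","H2","H5","H1"]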